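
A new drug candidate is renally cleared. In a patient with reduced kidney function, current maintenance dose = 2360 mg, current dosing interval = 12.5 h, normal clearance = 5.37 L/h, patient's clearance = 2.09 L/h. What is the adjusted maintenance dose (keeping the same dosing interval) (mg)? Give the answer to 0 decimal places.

919 mg

To keep the same average steady-state level, dosing rate must scale with clearance.
CL ratio = 2.09 / 5.37 = 0.3892
New dose (same interval) = 2360 × 0.3892 = 918.5 mg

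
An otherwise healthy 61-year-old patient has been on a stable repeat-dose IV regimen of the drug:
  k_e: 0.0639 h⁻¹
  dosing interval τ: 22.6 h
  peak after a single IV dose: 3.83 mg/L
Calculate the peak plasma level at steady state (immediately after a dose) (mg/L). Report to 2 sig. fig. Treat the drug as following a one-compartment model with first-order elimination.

e^(−kτ) = e^(−0.06390 × 22.6) = 0.2359
Accumulation ratio R = 1 / (1 − e^(−kτ)) = 1 / (1 − 0.2359) = 1.309
Steady-state peak = C₀ × R = 3.83 × 1.309 = 5.013 mg/L

5.0 mg/L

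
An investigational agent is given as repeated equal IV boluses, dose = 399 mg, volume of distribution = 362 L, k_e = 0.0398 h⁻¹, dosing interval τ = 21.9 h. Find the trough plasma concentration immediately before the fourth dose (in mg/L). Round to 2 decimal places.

C₀ per dose = Dose / Vd = 399 / 362 = 1.102 mg/L
Fraction remaining after one interval: r = e^(−kτ) = e^(−0.03980 × 21.9) = 0.4183
Before dose 4, 3 doses have been given (aged 1τ, 2τ, 3τ).
C_trough = C₀ × (r + r² + … + r^3) = C₀ × r(1−r^3)/(1−r)
        = 1.102 × 0.4183 × (1 − 0.07319) / (1 − 0.4183) = 0.7344 mg/L

0.73 mg/L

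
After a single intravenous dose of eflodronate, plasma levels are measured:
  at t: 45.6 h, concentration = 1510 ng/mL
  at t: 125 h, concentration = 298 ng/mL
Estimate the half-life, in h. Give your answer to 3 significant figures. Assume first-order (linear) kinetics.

33.9 h

k = ln(C₁/C₂) / (t₂ − t₁) = ln(1510/298) / (125 − 45.6)
  = 1.623 / 79.40 = 0.02044 h⁻¹
t½ = ln2 / k = 0.693147 / 0.02044 = 33.91 h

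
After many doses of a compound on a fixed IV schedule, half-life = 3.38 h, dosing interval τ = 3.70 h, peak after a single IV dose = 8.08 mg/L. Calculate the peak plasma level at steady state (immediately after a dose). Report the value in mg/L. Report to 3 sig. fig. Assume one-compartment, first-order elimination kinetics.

15.2 mg/L

k = ln2 / t½ = 0.693147 / 3.38 = 0.2051 h⁻¹
e^(−kτ) = e^(−0.2051 × 3.70) = 0.4682
Accumulation ratio R = 1 / (1 − e^(−kτ)) = 1 / (1 − 0.4682) = 1.880
Steady-state peak = C₀ × R = 8.08 × 1.880 = 15.19 mg/L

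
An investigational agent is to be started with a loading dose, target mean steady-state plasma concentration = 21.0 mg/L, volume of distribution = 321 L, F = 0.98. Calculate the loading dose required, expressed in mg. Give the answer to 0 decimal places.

6879 mg

LD = Css × Vd / F = 21.0 × 321 / 0.98 = 6879 mg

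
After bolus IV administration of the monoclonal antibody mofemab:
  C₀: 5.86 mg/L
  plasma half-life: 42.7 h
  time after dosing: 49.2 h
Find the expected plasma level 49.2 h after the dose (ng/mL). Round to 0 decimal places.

2637 ng/mL

k = ln2 / t½ = 0.693147 / 42.7 = 0.01623 h⁻¹
C = C₀ · e^(−k·t) = 5.860 × e^(−0.01623 × 49.2)
  = 5.860 × 0.4500 = 2.637 mg/L
Convert: 2.637 mg/L × 1000 = 2637 ng/mL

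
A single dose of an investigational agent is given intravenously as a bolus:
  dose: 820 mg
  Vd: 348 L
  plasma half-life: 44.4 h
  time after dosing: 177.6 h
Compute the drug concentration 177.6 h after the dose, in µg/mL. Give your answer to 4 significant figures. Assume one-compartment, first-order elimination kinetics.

C₀ = Dose / Vd = 820.0 / 348 = 2.356 mg/L
k = ln2 / t½ = 0.693147 / 44.4 = 0.01561 h⁻¹
t / t½ = 177.6 / 44.4 = 4 half-lives
C = C₀ × (1/2)^4 = 2.356 × 0.06250 = 0.1473 mg/L
(0.1473 mg/L = 0.1473 µg/mL)

0.1473 µg/mL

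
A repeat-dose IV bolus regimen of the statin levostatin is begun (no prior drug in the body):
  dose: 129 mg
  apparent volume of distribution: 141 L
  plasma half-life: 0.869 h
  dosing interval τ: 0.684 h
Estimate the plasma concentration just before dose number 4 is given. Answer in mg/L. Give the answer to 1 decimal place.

1.0 mg/L

C₀ per dose = Dose / Vd = 129 / 141 = 0.9149 mg/L
k = ln2 / t½ = 0.693147 / 0.869 = 0.7976 h⁻¹
Fraction remaining after one interval: r = e^(−kτ) = e^(−0.7976 × 0.684) = 0.5795
Before dose 4, 3 doses have been given (aged 1τ, 2τ, 3τ).
C_trough = C₀ × (r + r² + … + r^3) = C₀ × r(1−r^3)/(1−r)
        = 0.9149 × 0.5795 × (1 − 0.1946) / (1 − 0.5795) = 1.015 mg/L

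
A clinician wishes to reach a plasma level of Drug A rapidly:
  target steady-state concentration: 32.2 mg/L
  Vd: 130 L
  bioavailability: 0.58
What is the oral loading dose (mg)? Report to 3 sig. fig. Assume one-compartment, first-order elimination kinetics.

LD = Css × Vd / F = 32.2 × 130 / 0.58 = 7217 mg

7220 mg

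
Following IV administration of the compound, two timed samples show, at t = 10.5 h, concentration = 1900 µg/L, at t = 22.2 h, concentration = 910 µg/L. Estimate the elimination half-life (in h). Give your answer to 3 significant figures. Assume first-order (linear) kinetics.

11.0 h

k = ln(C₁/C₂) / (t₂ − t₁) = ln(1900/910) / (22.2 − 10.5)
  = 0.7362 / 11.70 = 0.06292 h⁻¹
t½ = ln2 / k = 0.693147 / 0.06292 = 11.02 h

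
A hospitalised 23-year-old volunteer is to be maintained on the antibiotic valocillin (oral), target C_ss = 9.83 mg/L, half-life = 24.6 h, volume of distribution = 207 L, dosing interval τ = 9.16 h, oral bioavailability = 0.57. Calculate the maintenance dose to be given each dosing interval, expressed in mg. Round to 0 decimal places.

921 mg

k = ln2 / t½ = 0.693147 / 24.6 = 0.02818 h⁻¹
CL = k × Vd = 0.02818 × 207 = 5.833 L/h
At steady state, F × (Dose/τ) = Css × CL.
Dose = Css × CL × τ / F = 9.83 × 5.833 × 9.16 / 0.57 = 921.4 mg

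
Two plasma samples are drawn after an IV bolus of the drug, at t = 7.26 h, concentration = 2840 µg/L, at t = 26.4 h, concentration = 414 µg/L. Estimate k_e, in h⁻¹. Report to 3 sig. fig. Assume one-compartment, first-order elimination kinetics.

k = ln(C₁/C₂) / (t₂ − t₁) = ln(2840/414) / (26.4 − 7.26)
  = 1.926 / 19.14 = 0.1006 h⁻¹

0.101 h⁻¹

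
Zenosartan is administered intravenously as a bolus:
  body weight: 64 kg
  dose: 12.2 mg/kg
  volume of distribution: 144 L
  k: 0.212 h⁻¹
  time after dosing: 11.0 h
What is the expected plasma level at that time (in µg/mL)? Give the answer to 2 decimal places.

0.53 µg/mL

Total dose = 12.2 × 64 = 780.8 mg
C₀ = Dose / Vd = 780.8 / 144 = 5.422 mg/L
C = C₀ · e^(−k·t) = 5.422 × e^(−0.2120 × 11.0)
  = 5.422 × 0.09710 = 0.5265 mg/L
(0.5265 mg/L = 0.5265 µg/mL)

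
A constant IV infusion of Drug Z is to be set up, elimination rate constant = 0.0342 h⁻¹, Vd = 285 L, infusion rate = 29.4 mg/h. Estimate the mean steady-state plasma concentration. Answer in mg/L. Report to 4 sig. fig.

CL = k × Vd = 0.03420 × 285 = 9.747 L/h
At steady state Css = R₀ / CL = 29.4 / 9.747 = 3.016 mg/L

3.016 mg/L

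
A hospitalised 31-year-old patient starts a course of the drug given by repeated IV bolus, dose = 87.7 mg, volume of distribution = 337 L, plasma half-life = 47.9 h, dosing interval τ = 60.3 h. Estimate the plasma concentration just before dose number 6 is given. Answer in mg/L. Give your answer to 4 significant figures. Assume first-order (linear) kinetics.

C₀ per dose = Dose / Vd = 87.7 / 337 = 0.2602 mg/L
k = ln2 / t½ = 0.693147 / 47.9 = 0.01447 h⁻¹
Fraction remaining after one interval: r = e^(−kτ) = e^(−0.01447 × 60.3) = 0.4179
Before dose 6, 5 doses have been given (aged 1τ, 2τ, 3τ, 4τ, 5τ).
C_trough = C₀ × (r + r² + … + r^5) = C₀ × r(1−r^5)/(1−r)
        = 0.2602 × 0.4179 × (1 − 0.01275) / (1 − 0.4179) = 0.1844 mg/L

0.1844 mg/L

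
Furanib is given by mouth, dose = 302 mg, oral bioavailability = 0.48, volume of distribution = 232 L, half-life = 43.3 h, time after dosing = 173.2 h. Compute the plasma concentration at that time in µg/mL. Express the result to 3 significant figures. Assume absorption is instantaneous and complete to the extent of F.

0.0391 µg/mL

Amount reaching circulation = F × Dose = 0.48 × 302.0 = 145.0 mg
C₀ = F·Dose / Vd = 145.0 / 232 = 0.6250 mg/L
k = ln2 / t½ = 0.693147 / 43.3 = 0.01601 h⁻¹
t / t½ = 173.2 / 43.3 = 4 half-lives
C = C₀ × (1/2)^4 = 0.6250 × 0.06250 = 0.03906 mg/L
(0.03906 mg/L = 0.03906 µg/mL)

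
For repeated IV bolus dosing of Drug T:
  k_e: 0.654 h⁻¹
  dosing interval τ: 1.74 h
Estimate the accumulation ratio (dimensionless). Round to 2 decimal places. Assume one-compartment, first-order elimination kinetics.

1.47

e^(−kτ) = e^(−0.6540 × 1.74) = 0.3205
Accumulation ratio R = 1 / (1 − e^(−kτ)) = 1 / (1 − 0.3205) = 1.472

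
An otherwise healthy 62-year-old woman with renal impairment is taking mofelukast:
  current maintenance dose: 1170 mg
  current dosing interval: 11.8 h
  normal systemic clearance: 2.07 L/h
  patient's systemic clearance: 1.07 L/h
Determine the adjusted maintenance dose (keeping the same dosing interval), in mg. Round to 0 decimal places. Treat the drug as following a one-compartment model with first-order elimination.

To keep the same average steady-state level, dosing rate must scale with clearance.
CL ratio = 1.07 / 2.07 = 0.5169
New dose (same interval) = 1170 × 0.5169 = 604.8 mg

605 mg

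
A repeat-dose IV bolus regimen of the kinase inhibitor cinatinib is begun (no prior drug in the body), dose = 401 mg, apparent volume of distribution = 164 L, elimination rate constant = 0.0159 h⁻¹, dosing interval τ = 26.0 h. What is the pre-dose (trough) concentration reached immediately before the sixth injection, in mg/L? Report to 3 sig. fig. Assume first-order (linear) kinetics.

C₀ per dose = Dose / Vd = 401 / 164 = 2.445 mg/L
Fraction remaining after one interval: r = e^(−kτ) = e^(−0.01590 × 26.0) = 0.6614
Before dose 6, 5 doses have been given (aged 1τ, 2τ, 3τ, 4τ, 5τ).
C_trough = C₀ × (r + r² + … + r^5) = C₀ × r(1−r^5)/(1−r)
        = 2.445 × 0.6614 × (1 − 0.1266) / (1 − 0.6614) = 4.171 mg/L

4.17 mg/L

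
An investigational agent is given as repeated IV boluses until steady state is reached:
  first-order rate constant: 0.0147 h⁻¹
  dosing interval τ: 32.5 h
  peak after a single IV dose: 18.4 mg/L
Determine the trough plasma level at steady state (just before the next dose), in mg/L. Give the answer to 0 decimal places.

30 mg/L

e^(−kτ) = e^(−0.01470 × 32.5) = 0.6202
Accumulation ratio R = 1 / (1 − e^(−kτ)) = 1 / (1 − 0.6202) = 2.633
Steady-state trough = C₀ × R × e^(−kτ) = 18.4 × 2.633 × 0.6202 = 30.05 mg/L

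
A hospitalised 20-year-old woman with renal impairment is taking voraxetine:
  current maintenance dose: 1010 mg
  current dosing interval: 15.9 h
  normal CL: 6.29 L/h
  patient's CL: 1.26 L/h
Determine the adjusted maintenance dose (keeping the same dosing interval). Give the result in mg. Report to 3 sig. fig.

To keep the same average steady-state level, dosing rate must scale with clearance.
CL ratio = 1.26 / 6.29 = 0.2003
New dose (same interval) = 1010 × 0.2003 = 202.3 mg

202 mg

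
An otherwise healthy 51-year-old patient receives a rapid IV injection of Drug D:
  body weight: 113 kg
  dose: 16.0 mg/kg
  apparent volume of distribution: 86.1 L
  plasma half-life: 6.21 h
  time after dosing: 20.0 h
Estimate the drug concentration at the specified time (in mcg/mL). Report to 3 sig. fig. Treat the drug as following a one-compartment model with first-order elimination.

Total dose = 16.0 × 113 = 1808 mg
C₀ = Dose / Vd = 1808 / 86.1 = 21.00 mg/L
k = ln2 / t½ = 0.693147 / 6.21 = 0.1116 h⁻¹
C = C₀ · e^(−k·t) = 21.00 × e^(−0.1116 × 20.0)
  = 21.00 × 0.1073 = 2.253 mg/L
(2.253 mg/L = 2.253 mcg/mL)

2.25 mcg/mL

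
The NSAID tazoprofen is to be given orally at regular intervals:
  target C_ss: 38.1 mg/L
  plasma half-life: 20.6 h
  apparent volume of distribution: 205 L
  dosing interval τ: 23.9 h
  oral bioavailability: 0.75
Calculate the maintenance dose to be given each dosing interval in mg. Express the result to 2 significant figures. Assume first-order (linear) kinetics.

8400 mg

k = ln2 / t½ = 0.693147 / 20.6 = 0.03365 h⁻¹
CL = k × Vd = 0.03365 × 205 = 6.898 L/h
At steady state, F × (Dose/τ) = Css × CL.
Dose = Css × CL × τ / F = 38.1 × 6.898 × 23.9 / 0.75 = 8375 mg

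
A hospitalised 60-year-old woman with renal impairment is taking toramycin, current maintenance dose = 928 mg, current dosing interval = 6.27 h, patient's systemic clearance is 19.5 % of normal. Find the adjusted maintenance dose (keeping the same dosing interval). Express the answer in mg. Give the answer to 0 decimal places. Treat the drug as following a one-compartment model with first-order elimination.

181 mg

To keep the same average steady-state level, dosing rate must scale with clearance.
CL ratio = 19.5 / 100 = 0.1950
New dose (same interval) = 928 × 0.1950 = 181.0 mg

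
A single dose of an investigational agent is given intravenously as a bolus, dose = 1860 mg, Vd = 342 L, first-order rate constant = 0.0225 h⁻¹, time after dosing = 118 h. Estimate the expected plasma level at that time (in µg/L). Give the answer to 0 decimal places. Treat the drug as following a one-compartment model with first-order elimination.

382 µg/L

C₀ = Dose / Vd = 1860 / 342 = 5.439 mg/L
C = C₀ · e^(−k·t) = 5.439 × e^(−0.02250 × 118)
  = 5.439 × 0.07030 = 0.3824 mg/L
Convert: 0.3824 mg/L × 1000 = 382.4 µg/L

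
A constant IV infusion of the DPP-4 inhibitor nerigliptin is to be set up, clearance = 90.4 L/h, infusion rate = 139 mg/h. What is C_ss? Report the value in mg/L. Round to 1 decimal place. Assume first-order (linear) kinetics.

At steady state Css = R₀ / CL = 139 / 90.40 = 1.538 mg/L

1.5 mg/L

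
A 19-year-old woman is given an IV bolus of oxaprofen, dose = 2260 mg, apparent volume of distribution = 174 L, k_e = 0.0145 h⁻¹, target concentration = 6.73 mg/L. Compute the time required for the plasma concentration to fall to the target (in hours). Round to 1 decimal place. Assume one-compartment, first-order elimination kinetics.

45.3 h

C₀ = Dose / Vd = 2260 / 174 = 12.99 mg/L
t = ln(C₀ / C) / k = ln(12.99 / 6.73) / 0.01450
  = ln(1.930) / 0.01450 = 0.6575 / 0.01450 = 45.34 h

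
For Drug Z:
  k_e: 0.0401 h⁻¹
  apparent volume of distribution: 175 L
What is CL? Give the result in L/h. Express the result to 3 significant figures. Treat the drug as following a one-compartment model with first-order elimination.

CL = k × Vd = 0.0401 × 175 = 7.018 L/h

7.02 L/h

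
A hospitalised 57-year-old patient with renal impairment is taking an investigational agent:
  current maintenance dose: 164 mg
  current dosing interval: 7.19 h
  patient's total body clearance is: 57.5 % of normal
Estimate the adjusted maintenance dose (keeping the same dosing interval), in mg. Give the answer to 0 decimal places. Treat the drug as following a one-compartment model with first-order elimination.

94 mg

To keep the same average steady-state level, dosing rate must scale with clearance.
CL ratio = 57.5 / 100 = 0.5750
New dose (same interval) = 164 × 0.5750 = 94.30 mg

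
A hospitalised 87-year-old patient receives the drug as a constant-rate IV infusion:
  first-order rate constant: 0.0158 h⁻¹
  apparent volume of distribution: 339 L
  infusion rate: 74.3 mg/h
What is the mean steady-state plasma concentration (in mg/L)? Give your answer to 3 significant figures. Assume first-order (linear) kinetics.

13.9 mg/L

CL = k × Vd = 0.01580 × 339 = 5.356 L/h
At steady state Css = R₀ / CL = 74.3 / 5.356 = 13.87 mg/L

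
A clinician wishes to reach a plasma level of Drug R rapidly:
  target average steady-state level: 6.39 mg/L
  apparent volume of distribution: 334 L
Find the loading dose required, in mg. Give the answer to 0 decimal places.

2134 mg

LD = Css × Vd = 6.39 × 334 = 2134 mg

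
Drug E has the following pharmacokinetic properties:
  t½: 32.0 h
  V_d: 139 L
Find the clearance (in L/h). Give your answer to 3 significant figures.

k = ln2 / t½ = 0.693147 / 32.0 = 0.02166 h⁻¹
CL = k × Vd = 0.02166 × 139 = 3.011 L/h

3.01 L/h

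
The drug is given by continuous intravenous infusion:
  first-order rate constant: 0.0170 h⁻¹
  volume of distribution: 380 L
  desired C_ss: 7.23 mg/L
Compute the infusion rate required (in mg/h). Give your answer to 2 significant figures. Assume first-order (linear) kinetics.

CL = k × Vd = 0.01700 × 380 = 6.460 L/h
At steady state, infusion rate R₀ = Css × CL = 7.23 × 6.460 = 46.71 mg/h

47 mg/h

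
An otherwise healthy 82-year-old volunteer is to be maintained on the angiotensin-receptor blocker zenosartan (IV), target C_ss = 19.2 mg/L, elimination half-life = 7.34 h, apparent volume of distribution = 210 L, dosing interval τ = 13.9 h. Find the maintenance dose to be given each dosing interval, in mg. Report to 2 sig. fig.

k = ln2 / t½ = 0.693147 / 7.34 = 0.09443 h⁻¹
CL = k × Vd = 0.09443 × 210 = 19.83 L/h
At steady state, Dose/τ = Css × CL.
Dose = Css × CL × τ = 19.2 × 19.83 × 13.9 = 5292 mg

5300 mg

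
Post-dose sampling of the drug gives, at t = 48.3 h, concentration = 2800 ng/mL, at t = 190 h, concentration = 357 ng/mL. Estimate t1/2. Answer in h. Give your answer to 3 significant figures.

47.7 h

k = ln(C₁/C₂) / (t₂ − t₁) = ln(2800/357) / (190 − 48.3)
  = 2.060 / 141.7 = 0.01454 h⁻¹
t½ = ln2 / k = 0.693147 / 0.01454 = 47.67 h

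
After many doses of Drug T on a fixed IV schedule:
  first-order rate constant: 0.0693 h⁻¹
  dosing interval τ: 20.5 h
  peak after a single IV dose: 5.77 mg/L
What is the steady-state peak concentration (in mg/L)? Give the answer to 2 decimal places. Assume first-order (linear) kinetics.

7.61 mg/L

e^(−kτ) = e^(−0.06930 × 20.5) = 0.2416
Accumulation ratio R = 1 / (1 − e^(−kτ)) = 1 / (1 − 0.2416) = 1.319
Steady-state peak = C₀ × R = 5.77 × 1.319 = 7.611 mg/L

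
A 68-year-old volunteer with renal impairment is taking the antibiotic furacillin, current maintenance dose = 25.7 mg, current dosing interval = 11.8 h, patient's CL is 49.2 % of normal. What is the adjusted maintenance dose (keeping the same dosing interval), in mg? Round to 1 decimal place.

To keep the same average steady-state level, dosing rate must scale with clearance.
CL ratio = 49.2 / 100 = 0.4920
New dose (same interval) = 25.7 × 0.4920 = 12.64 mg

12.6 mg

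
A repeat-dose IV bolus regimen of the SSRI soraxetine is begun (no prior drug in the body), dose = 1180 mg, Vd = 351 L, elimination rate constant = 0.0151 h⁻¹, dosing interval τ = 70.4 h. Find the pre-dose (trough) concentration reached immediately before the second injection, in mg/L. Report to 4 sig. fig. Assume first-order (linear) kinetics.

1.161 mg/L

C₀ per dose = Dose / Vd = 1180 / 351 = 3.362 mg/L
Fraction remaining after one interval: r = e^(−kτ) = e^(−0.01510 × 70.4) = 0.3454
Before dose 2, 1 dose has been given (aged 1τ).
C_trough = C₀ × r = 3.362 × 0.3454 = 1.161 mg/L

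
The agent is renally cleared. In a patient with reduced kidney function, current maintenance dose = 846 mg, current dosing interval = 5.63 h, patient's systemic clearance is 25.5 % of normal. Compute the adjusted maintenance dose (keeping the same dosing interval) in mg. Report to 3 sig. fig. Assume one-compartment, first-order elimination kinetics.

216 mg

To keep the same average steady-state level, dosing rate must scale with clearance.
CL ratio = 25.5 / 100 = 0.2550
New dose (same interval) = 846 × 0.2550 = 215.7 mg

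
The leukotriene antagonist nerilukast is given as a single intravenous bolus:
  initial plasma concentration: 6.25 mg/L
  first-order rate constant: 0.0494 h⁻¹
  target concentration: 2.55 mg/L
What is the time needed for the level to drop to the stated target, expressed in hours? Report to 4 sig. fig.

t = ln(C₀ / C) / k = ln(6.250 / 2.55) / 0.04940
  = ln(2.451) / 0.04940 = 0.8965 / 0.04940 = 18.15 h

18.15 h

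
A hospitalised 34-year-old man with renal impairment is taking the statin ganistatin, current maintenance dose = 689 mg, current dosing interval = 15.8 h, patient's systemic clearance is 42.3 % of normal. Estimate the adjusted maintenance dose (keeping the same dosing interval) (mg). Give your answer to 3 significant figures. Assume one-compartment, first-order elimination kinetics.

To keep the same average steady-state level, dosing rate must scale with clearance.
CL ratio = 42.3 / 100 = 0.4230
New dose (same interval) = 689 × 0.4230 = 291.4 mg

291 mg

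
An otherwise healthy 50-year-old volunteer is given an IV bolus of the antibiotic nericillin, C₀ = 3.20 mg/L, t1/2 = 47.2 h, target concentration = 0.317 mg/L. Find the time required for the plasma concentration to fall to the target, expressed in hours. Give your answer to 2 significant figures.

160 h

k = ln2 / t½ = 0.693147 / 47.2 = 0.01469 h⁻¹
t = ln(C₀ / C) / k = ln(3.200 / 0.317) / 0.01469
  = ln(10.09) / 0.01469 = 2.312 / 0.01469 = 157.4 h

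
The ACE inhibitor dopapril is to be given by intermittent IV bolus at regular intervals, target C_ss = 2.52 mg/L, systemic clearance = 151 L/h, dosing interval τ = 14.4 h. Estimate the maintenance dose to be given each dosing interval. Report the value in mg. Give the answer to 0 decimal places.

5479 mg

At steady state, Dose/τ = Css × CL.
Dose = Css × CL × τ = 2.52 × 151.0 × 14.4 = 5479 mg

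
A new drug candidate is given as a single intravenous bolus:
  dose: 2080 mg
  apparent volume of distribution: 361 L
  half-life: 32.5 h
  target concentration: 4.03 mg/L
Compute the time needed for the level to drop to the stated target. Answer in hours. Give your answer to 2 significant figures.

17 h

C₀ = Dose / Vd = 2080 / 361 = 5.762 mg/L
k = ln2 / t½ = 0.693147 / 32.5 = 0.02133 h⁻¹
t = ln(C₀ / C) / k = ln(5.762 / 4.03) / 0.02133
  = ln(1.430) / 0.02133 = 0.3577 / 0.02133 = 16.77 h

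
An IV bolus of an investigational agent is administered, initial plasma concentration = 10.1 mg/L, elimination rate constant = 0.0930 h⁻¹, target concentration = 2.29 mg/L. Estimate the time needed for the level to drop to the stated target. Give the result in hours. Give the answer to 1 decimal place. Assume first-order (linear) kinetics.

16.0 h

t = ln(C₀ / C) / k = ln(10.10 / 2.29) / 0.09300
  = ln(4.410) / 0.09300 = 1.484 / 0.09300 = 15.96 h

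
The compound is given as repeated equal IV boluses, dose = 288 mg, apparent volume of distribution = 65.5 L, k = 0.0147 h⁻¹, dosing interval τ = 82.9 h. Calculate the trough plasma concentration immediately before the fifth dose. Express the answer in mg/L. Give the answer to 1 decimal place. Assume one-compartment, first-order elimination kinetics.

C₀ per dose = Dose / Vd = 288 / 65.5 = 4.397 mg/L
Fraction remaining after one interval: r = e^(−kτ) = e^(−0.01470 × 82.9) = 0.2956
Before dose 5, 4 doses have been given (aged 1τ, 2τ, 3τ, 4τ).
C_trough = C₀ × (r + r² + … + r^4) = C₀ × r(1−r^4)/(1−r)
        = 4.397 × 0.2956 × (1 − 0.007635) / (1 − 0.2956) = 1.831 mg/L

1.8 mg/L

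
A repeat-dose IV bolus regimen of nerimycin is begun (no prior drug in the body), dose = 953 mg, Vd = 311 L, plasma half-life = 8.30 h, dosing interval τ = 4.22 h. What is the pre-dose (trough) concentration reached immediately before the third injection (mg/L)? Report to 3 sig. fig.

3.67 mg/L

C₀ per dose = Dose / Vd = 953 / 311 = 3.064 mg/L
k = ln2 / t½ = 0.693147 / 8.30 = 0.08351 h⁻¹
Fraction remaining after one interval: r = e^(−kτ) = e^(−0.08351 × 4.22) = 0.7030
Before dose 3, 2 doses have been given (aged 1τ, 2τ).
C_trough = C₀ × (r + r²) = 3.064 × (0.7030 + 0.4942) = 3.668 mg/L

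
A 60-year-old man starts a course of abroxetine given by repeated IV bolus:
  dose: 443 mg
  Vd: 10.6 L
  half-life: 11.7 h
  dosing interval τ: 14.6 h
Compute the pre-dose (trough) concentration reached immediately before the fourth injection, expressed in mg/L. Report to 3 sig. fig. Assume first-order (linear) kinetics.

C₀ per dose = Dose / Vd = 443 / 10.6 = 41.79 mg/L
k = ln2 / t½ = 0.693147 / 11.7 = 0.05924 h⁻¹
Fraction remaining after one interval: r = e^(−kτ) = e^(−0.05924 × 14.6) = 0.4211
Before dose 4, 3 doses have been given (aged 1τ, 2τ, 3τ).
C_trough = C₀ × (r + r² + … + r^3) = C₀ × r(1−r^3)/(1−r)
        = 41.79 × 0.4211 × (1 − 0.07467) / (1 − 0.4211) = 28.13 mg/L

28.1 mg/L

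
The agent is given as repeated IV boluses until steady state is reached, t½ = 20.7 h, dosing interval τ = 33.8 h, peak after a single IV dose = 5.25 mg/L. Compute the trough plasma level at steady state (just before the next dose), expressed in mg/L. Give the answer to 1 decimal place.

2.5 mg/L

k = ln2 / t½ = 0.693147 / 20.7 = 0.03349 h⁻¹
e^(−kτ) = e^(−0.03349 × 33.8) = 0.3224
Accumulation ratio R = 1 / (1 − e^(−kτ)) = 1 / (1 − 0.3224) = 1.476
Steady-state trough = C₀ × R × e^(−kτ) = 5.25 × 1.476 × 0.3224 = 2.498 mg/L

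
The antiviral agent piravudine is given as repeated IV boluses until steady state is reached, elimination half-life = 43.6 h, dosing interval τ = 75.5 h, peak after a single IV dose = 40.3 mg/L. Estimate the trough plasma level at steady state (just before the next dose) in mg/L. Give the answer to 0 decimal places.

17 mg/L

k = ln2 / t½ = 0.693147 / 43.6 = 0.01590 h⁻¹
e^(−kτ) = e^(−0.01590 × 75.5) = 0.3011
Accumulation ratio R = 1 / (1 − e^(−kτ)) = 1 / (1 − 0.3011) = 1.431
Steady-state trough = C₀ × R × e^(−kτ) = 40.3 × 1.431 × 0.3011 = 17.36 mg/L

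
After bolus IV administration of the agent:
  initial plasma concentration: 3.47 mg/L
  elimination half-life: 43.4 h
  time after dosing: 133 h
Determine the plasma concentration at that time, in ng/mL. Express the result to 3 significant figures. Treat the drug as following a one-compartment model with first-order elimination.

415 ng/mL

k = ln2 / t½ = 0.693147 / 43.4 = 0.01597 h⁻¹
C = C₀ · e^(−k·t) = 3.470 × e^(−0.01597 × 133)
  = 3.470 × 0.1196 = 0.4150 mg/L
Convert: 0.4150 mg/L × 1000 = 415.0 ng/mL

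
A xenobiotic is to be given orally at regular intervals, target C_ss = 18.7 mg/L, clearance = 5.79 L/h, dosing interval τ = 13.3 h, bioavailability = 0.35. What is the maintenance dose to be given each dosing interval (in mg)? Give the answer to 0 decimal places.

At steady state, F × (Dose/τ) = Css × CL.
Dose = Css × CL × τ / F = 18.7 × 5.790 × 13.3 / 0.35 = 4114 mg

4114 mg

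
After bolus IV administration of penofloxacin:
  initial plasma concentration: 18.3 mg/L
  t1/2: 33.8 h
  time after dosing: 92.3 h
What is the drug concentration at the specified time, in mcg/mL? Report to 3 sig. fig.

2.76 mcg/mL

k = ln2 / t½ = 0.693147 / 33.8 = 0.02051 h⁻¹
C = C₀ · e^(−k·t) = 18.30 × e^(−0.02051 × 92.3)
  = 18.30 × 0.1506 = 2.756 mg/L
(2.756 mg/L = 2.756 mcg/mL)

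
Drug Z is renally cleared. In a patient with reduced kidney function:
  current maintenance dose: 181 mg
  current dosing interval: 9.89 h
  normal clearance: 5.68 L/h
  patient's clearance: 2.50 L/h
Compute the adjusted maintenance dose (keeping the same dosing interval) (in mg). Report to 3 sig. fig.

79.7 mg

To keep the same average steady-state level, dosing rate must scale with clearance.
CL ratio = 2.50 / 5.68 = 0.4401
New dose (same interval) = 181 × 0.4401 = 79.66 mg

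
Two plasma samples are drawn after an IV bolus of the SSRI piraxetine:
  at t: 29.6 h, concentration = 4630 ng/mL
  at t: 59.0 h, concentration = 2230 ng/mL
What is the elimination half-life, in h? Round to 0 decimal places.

28 h

k = ln(C₁/C₂) / (t₂ − t₁) = ln(4630/2230) / (59.0 − 29.6)
  = 0.7306 / 29.40 = 0.02485 h⁻¹
t½ = ln2 / k = 0.693147 / 0.02485 = 27.89 h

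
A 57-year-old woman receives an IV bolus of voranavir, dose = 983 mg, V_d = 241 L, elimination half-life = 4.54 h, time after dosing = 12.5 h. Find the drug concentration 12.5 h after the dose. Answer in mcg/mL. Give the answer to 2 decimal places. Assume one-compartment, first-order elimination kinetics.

C₀ = Dose / Vd = 983.0 / 241 = 4.079 mg/L
k = ln2 / t½ = 0.693147 / 4.54 = 0.1527 h⁻¹
C = C₀ · e^(−k·t) = 4.079 × e^(−0.1527 × 12.5)
  = 4.079 × 0.1483 = 0.6049 mg/L
(0.6049 mg/L = 0.6049 mcg/mL)

0.60 mcg/mL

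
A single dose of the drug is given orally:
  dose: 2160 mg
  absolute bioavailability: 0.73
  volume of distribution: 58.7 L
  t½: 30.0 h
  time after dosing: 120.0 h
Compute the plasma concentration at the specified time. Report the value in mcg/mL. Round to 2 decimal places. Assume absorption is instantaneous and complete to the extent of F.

1.68 mcg/mL

Amount reaching circulation = F × Dose = 0.73 × 2160 = 1577 mg
C₀ = F·Dose / Vd = 1577 / 58.7 = 26.87 mg/L
k = ln2 / t½ = 0.693147 / 30.0 = 0.02310 h⁻¹
t / t½ = 120.0 / 30.0 = 4 half-lives
C = C₀ × (1/2)^4 = 26.87 × 0.06250 = 1.679 mg/L
(1.679 mg/L = 1.679 mcg/mL)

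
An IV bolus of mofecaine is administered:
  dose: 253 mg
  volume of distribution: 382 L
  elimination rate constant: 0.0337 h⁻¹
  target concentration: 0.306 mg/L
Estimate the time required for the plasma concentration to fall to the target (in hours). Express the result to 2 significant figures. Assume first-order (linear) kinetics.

C₀ = Dose / Vd = 253.0 / 382 = 0.6623 mg/L
t = ln(C₀ / C) / k = ln(0.6623 / 0.306) / 0.03370
  = ln(2.164) / 0.03370 = 0.7720 / 0.03370 = 22.91 h

23 h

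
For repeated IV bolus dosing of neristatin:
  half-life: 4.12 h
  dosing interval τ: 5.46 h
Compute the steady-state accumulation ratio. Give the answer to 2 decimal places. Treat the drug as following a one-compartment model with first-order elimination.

k = ln2 / t½ = 0.693147 / 4.12 = 0.1682 h⁻¹
e^(−kτ) = e^(−0.1682 × 5.46) = 0.3992
Accumulation ratio R = 1 / (1 − e^(−kτ)) = 1 / (1 − 0.3992) = 1.664

1.66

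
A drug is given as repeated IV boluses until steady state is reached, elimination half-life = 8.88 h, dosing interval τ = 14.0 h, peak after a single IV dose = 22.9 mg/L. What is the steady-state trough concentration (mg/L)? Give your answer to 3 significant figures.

k = ln2 / t½ = 0.693147 / 8.88 = 0.07806 h⁻¹
e^(−kτ) = e^(−0.07806 × 14.0) = 0.3353
Accumulation ratio R = 1 / (1 − e^(−kτ)) = 1 / (1 − 0.3353) = 1.504
Steady-state trough = C₀ × R × e^(−kτ) = 22.9 × 1.504 × 0.3353 = 11.55 mg/L

11.6 mg/L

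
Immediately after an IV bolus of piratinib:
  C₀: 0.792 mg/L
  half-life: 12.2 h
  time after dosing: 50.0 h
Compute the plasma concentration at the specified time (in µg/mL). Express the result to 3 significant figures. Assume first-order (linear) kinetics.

0.0462 µg/mL

k = ln2 / t½ = 0.693147 / 12.2 = 0.05682 h⁻¹
C = C₀ · e^(−k·t) = 0.7920 × e^(−0.05682 × 50.0)
  = 0.7920 × 0.05837 = 0.04623 mg/L
(0.04623 mg/L = 0.04623 µg/mL)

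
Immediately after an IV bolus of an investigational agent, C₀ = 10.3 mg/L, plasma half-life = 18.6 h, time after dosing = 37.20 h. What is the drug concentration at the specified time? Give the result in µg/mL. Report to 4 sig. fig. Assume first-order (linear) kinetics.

2.575 µg/mL

k = ln2 / t½ = 0.693147 / 18.6 = 0.03727 h⁻¹
t / t½ = 37.20 / 18.6 = 2 half-lives
C = C₀ × (1/2)^2 = 10.30 × 0.2500 = 2.575 mg/L
(2.575 mg/L = 2.575 µg/mL)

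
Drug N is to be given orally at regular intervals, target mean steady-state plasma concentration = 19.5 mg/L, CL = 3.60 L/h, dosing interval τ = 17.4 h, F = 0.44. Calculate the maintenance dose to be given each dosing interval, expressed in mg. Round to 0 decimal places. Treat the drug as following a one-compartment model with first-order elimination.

2776 mg

At steady state, F × (Dose/τ) = Css × CL.
Dose = Css × CL × τ / F = 19.5 × 3.600 × 17.4 / 0.44 = 2776 mg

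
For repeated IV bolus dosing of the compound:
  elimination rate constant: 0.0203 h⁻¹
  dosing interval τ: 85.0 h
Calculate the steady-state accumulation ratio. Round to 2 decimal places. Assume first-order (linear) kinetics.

e^(−kτ) = e^(−0.02030 × 85.0) = 0.1781
Accumulation ratio R = 1 / (1 − e^(−kτ)) = 1 / (1 − 0.1781) = 1.217

1.22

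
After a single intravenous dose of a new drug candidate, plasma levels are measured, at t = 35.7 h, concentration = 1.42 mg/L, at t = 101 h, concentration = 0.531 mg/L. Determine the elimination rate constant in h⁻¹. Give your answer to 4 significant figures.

k = ln(C₁/C₂) / (t₂ − t₁) = ln(1.42/0.531) / (101 − 35.7)
  = 0.9837 / 65.30 = 0.01506 h⁻¹

0.01506 h⁻¹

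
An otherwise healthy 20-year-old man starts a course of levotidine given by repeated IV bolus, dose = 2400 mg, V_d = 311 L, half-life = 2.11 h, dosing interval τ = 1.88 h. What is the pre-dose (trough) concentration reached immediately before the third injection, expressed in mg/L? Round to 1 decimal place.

6.4 mg/L

C₀ per dose = Dose / Vd = 2400 / 311 = 7.717 mg/L
k = ln2 / t½ = 0.693147 / 2.11 = 0.3285 h⁻¹
Fraction remaining after one interval: r = e^(−kτ) = e^(−0.3285 × 1.88) = 0.5392
Before dose 3, 2 doses have been given (aged 1τ, 2τ).
C_trough = C₀ × (r + r²) = 7.717 × (0.5392 + 0.2907) = 6.404 mg/L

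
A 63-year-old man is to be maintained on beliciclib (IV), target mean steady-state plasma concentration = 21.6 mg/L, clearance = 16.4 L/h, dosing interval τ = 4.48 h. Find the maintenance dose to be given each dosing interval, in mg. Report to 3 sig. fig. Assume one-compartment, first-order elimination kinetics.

At steady state, Dose/τ = Css × CL.
Dose = Css × CL × τ = 21.6 × 16.40 × 4.48 = 1587 mg

1590 mg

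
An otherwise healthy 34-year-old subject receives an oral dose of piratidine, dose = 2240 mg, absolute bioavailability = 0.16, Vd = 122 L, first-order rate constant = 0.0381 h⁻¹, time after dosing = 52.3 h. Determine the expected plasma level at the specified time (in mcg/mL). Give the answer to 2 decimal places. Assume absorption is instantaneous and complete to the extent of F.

Amount reaching circulation = F × Dose = 0.16 × 2240 = 358.4 mg
C₀ = F·Dose / Vd = 358.4 / 122 = 2.938 mg/L
C = C₀ · e^(−k·t) = 2.938 × e^(−0.03810 × 52.3)
  = 2.938 × 0.1363 = 0.4004 mg/L
(0.4004 mg/L = 0.4004 mcg/mL)

0.40 mcg/mL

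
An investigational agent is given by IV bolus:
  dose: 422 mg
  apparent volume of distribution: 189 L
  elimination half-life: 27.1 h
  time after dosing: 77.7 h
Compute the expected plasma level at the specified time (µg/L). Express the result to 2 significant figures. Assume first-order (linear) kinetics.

310 µg/L

C₀ = Dose / Vd = 422.0 / 189 = 2.233 mg/L
k = ln2 / t½ = 0.693147 / 27.1 = 0.02558 h⁻¹
C = C₀ · e^(−k·t) = 2.233 × e^(−0.02558 × 77.7)
  = 2.233 × 0.1370 = 0.3059 mg/L
Convert: 0.3059 mg/L × 1000 = 305.9 µg/L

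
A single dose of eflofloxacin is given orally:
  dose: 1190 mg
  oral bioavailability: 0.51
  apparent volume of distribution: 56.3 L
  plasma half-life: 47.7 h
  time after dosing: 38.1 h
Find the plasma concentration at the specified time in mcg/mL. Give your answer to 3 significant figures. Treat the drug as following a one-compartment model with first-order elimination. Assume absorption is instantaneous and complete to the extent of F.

6.20 mcg/mL

Amount reaching circulation = F × Dose = 0.51 × 1190 = 606.9 mg
C₀ = F·Dose / Vd = 606.9 / 56.3 = 10.78 mg/L
k = ln2 / t½ = 0.693147 / 47.7 = 0.01453 h⁻¹
C = C₀ · e^(−k·t) = 10.78 × e^(−0.01453 × 38.1)
  = 10.78 × 0.5749 = 6.197 mg/L
(6.197 mg/L = 6.197 mcg/mL)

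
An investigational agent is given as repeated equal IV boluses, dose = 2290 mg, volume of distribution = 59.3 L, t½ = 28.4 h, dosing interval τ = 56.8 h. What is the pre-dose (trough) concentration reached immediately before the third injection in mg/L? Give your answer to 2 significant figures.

12 mg/L

C₀ per dose = Dose / Vd = 2290 / 59.3 = 38.62 mg/L
k = ln2 / t½ = 0.693147 / 28.4 = 0.02441 h⁻¹
Fraction remaining after one interval: r = e^(−kτ) = e^(−0.02441 × 56.8) = 0.2500
Before dose 3, 2 doses have been given (aged 1τ, 2τ).
C_trough = C₀ × (r + r²) = 38.62 × (0.2500 + 0.06250) = 12.07 mg/L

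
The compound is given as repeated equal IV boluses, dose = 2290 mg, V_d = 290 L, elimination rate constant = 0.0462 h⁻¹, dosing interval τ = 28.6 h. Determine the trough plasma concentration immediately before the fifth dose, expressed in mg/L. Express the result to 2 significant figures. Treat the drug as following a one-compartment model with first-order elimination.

2.9 mg/L

C₀ per dose = Dose / Vd = 2290 / 290 = 7.897 mg/L
Fraction remaining after one interval: r = e^(−kτ) = e^(−0.04620 × 28.6) = 0.2668
Before dose 5, 4 doses have been given (aged 1τ, 2τ, 3τ, 4τ).
C_trough = C₀ × (r + r² + … + r^4) = C₀ × r(1−r^4)/(1−r)
        = 7.897 × 0.2668 × (1 − 0.005067) / (1 − 0.2668) = 2.859 mg/L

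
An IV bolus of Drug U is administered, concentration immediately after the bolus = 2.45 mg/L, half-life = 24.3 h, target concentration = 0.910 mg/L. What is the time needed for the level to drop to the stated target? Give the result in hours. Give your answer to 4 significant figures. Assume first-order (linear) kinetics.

34.72 h

k = ln2 / t½ = 0.693147 / 24.3 = 0.02852 h⁻¹
t = ln(C₀ / C) / k = ln(2.450 / 0.910) / 0.02852
  = ln(2.692) / 0.02852 = 0.9903 / 0.02852 = 34.72 h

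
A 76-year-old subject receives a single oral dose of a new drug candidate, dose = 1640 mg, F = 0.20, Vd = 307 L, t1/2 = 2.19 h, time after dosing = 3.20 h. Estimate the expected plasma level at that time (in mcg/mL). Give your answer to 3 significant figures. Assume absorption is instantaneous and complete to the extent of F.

Amount reaching circulation = F × Dose = 0.20 × 1640 = 328.0 mg
C₀ = F·Dose / Vd = 328.0 / 307 = 1.068 mg/L
k = ln2 / t½ = 0.693147 / 2.19 = 0.3165 h⁻¹
C = C₀ · e^(−k·t) = 1.068 × e^(−0.3165 × 3.20)
  = 1.068 × 0.3632 = 0.3879 mg/L
(0.3879 mg/L = 0.3879 mcg/mL)

0.388 mcg/mL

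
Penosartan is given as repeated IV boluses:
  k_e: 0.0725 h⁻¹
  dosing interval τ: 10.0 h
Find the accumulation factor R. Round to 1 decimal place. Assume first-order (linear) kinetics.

e^(−kτ) = e^(−0.07250 × 10.0) = 0.4843
Accumulation ratio R = 1 / (1 − e^(−kτ)) = 1 / (1 − 0.4843) = 1.939

1.9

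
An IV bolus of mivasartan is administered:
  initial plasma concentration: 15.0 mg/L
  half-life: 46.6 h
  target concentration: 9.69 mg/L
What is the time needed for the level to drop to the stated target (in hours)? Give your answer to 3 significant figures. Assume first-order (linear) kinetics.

29.4 h

k = ln2 / t½ = 0.693147 / 46.6 = 0.01487 h⁻¹
t = ln(C₀ / C) / k = ln(15.00 / 9.69) / 0.01487
  = ln(1.548) / 0.01487 = 0.4370 / 0.01487 = 29.39 h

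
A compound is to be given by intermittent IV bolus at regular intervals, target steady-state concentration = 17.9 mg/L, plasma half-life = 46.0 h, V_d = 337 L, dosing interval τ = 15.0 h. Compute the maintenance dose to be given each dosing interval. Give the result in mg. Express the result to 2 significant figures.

k = ln2 / t½ = 0.693147 / 46.0 = 0.01507 h⁻¹
CL = k × Vd = 0.01507 × 337 = 5.079 L/h
At steady state, Dose/τ = Css × CL.
Dose = Css × CL × τ = 17.9 × 5.079 × 15.0 = 1364 mg

1400 mg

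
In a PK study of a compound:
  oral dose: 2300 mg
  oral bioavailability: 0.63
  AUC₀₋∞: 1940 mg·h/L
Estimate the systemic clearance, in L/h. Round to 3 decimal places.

CL = F·Dose / AUC = 0.63 × 2300 / 1940 = 0.7469 L/h

0.747 L/h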